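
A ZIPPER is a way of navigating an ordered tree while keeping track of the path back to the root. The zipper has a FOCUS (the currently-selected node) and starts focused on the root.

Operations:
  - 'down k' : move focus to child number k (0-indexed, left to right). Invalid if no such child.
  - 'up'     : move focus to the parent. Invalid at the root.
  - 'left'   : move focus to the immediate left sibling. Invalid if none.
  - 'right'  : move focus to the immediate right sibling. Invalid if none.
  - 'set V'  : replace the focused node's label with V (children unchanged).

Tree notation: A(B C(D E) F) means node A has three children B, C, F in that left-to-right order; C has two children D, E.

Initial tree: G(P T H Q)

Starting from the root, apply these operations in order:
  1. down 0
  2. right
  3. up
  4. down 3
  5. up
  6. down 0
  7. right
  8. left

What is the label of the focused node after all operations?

Answer: P

Derivation:
Step 1 (down 0): focus=P path=0 depth=1 children=[] left=[] right=['T', 'H', 'Q'] parent=G
Step 2 (right): focus=T path=1 depth=1 children=[] left=['P'] right=['H', 'Q'] parent=G
Step 3 (up): focus=G path=root depth=0 children=['P', 'T', 'H', 'Q'] (at root)
Step 4 (down 3): focus=Q path=3 depth=1 children=[] left=['P', 'T', 'H'] right=[] parent=G
Step 5 (up): focus=G path=root depth=0 children=['P', 'T', 'H', 'Q'] (at root)
Step 6 (down 0): focus=P path=0 depth=1 children=[] left=[] right=['T', 'H', 'Q'] parent=G
Step 7 (right): focus=T path=1 depth=1 children=[] left=['P'] right=['H', 'Q'] parent=G
Step 8 (left): focus=P path=0 depth=1 children=[] left=[] right=['T', 'H', 'Q'] parent=G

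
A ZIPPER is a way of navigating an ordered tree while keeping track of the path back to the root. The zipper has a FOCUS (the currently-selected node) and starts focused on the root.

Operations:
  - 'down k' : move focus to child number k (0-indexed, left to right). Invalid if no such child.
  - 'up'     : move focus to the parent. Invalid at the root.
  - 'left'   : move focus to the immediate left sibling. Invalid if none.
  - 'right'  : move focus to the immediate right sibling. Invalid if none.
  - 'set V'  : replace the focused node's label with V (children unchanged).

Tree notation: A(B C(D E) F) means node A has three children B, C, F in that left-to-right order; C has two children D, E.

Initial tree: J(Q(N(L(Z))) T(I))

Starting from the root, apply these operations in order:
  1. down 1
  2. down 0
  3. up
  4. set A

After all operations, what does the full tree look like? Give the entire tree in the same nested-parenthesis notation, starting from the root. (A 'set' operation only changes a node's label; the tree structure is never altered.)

Answer: J(Q(N(L(Z))) A(I))

Derivation:
Step 1 (down 1): focus=T path=1 depth=1 children=['I'] left=['Q'] right=[] parent=J
Step 2 (down 0): focus=I path=1/0 depth=2 children=[] left=[] right=[] parent=T
Step 3 (up): focus=T path=1 depth=1 children=['I'] left=['Q'] right=[] parent=J
Step 4 (set A): focus=A path=1 depth=1 children=['I'] left=['Q'] right=[] parent=J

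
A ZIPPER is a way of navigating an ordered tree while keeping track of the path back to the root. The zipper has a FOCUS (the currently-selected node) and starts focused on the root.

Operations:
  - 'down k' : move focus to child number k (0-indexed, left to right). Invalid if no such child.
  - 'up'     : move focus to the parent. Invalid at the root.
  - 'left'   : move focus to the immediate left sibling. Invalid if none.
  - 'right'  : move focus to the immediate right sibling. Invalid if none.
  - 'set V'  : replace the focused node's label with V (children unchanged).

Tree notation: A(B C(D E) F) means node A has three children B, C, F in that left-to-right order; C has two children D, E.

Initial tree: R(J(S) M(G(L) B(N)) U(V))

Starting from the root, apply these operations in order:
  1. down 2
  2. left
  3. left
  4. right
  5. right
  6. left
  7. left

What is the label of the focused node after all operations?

Step 1 (down 2): focus=U path=2 depth=1 children=['V'] left=['J', 'M'] right=[] parent=R
Step 2 (left): focus=M path=1 depth=1 children=['G', 'B'] left=['J'] right=['U'] parent=R
Step 3 (left): focus=J path=0 depth=1 children=['S'] left=[] right=['M', 'U'] parent=R
Step 4 (right): focus=M path=1 depth=1 children=['G', 'B'] left=['J'] right=['U'] parent=R
Step 5 (right): focus=U path=2 depth=1 children=['V'] left=['J', 'M'] right=[] parent=R
Step 6 (left): focus=M path=1 depth=1 children=['G', 'B'] left=['J'] right=['U'] parent=R
Step 7 (left): focus=J path=0 depth=1 children=['S'] left=[] right=['M', 'U'] parent=R

Answer: J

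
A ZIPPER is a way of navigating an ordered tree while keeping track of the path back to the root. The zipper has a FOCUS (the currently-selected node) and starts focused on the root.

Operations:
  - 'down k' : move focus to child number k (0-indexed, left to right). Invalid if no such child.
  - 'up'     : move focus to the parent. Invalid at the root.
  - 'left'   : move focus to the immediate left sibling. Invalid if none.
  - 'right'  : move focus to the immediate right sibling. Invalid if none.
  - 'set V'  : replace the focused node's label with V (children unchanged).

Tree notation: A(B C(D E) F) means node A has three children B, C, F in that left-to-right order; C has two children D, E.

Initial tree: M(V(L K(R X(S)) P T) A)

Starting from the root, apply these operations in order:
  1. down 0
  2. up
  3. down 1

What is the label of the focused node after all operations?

Answer: A

Derivation:
Step 1 (down 0): focus=V path=0 depth=1 children=['L', 'K', 'P', 'T'] left=[] right=['A'] parent=M
Step 2 (up): focus=M path=root depth=0 children=['V', 'A'] (at root)
Step 3 (down 1): focus=A path=1 depth=1 children=[] left=['V'] right=[] parent=M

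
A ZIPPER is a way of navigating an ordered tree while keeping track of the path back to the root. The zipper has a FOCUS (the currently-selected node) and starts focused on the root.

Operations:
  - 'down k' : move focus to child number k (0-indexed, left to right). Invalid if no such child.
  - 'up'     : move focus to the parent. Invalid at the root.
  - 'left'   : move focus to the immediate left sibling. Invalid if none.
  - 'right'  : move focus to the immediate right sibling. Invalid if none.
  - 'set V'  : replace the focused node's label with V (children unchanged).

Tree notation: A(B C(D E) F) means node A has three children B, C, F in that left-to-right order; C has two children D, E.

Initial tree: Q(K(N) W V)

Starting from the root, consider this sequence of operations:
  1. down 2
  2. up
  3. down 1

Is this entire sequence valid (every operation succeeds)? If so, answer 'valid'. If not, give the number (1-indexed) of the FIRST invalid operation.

Answer: valid

Derivation:
Step 1 (down 2): focus=V path=2 depth=1 children=[] left=['K', 'W'] right=[] parent=Q
Step 2 (up): focus=Q path=root depth=0 children=['K', 'W', 'V'] (at root)
Step 3 (down 1): focus=W path=1 depth=1 children=[] left=['K'] right=['V'] parent=Q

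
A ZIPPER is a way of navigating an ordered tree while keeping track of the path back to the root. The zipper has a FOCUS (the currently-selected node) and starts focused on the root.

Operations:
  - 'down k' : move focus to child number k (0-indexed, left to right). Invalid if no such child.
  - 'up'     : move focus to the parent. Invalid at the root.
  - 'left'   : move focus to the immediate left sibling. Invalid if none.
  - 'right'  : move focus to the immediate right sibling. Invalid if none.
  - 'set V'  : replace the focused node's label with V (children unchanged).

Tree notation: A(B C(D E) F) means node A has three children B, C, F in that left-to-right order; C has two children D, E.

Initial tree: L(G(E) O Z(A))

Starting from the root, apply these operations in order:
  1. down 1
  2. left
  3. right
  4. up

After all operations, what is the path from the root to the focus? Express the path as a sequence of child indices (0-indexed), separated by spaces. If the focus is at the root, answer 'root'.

Step 1 (down 1): focus=O path=1 depth=1 children=[] left=['G'] right=['Z'] parent=L
Step 2 (left): focus=G path=0 depth=1 children=['E'] left=[] right=['O', 'Z'] parent=L
Step 3 (right): focus=O path=1 depth=1 children=[] left=['G'] right=['Z'] parent=L
Step 4 (up): focus=L path=root depth=0 children=['G', 'O', 'Z'] (at root)

Answer: root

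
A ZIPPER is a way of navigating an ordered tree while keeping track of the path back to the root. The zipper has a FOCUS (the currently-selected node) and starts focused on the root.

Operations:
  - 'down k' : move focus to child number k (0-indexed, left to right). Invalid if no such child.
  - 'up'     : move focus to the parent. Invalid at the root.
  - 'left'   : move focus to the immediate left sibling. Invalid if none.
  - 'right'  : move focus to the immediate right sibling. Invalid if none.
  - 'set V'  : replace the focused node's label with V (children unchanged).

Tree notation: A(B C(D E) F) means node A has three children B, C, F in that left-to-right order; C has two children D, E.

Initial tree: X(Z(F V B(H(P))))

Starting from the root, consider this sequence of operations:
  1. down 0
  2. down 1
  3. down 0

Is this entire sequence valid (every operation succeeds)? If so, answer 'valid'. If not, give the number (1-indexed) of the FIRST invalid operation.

Answer: 3

Derivation:
Step 1 (down 0): focus=Z path=0 depth=1 children=['F', 'V', 'B'] left=[] right=[] parent=X
Step 2 (down 1): focus=V path=0/1 depth=2 children=[] left=['F'] right=['B'] parent=Z
Step 3 (down 0): INVALID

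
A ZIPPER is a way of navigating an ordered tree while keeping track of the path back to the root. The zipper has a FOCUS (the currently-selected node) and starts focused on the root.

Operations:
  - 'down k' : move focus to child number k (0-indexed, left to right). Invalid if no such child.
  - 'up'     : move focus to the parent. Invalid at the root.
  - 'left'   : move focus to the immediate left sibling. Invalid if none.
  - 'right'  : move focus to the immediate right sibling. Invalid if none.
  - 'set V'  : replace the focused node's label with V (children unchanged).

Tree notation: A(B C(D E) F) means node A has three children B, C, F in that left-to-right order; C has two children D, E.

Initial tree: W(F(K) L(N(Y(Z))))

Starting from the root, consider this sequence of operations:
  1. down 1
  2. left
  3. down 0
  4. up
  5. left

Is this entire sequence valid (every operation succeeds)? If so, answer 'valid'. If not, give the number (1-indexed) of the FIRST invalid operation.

Answer: 5

Derivation:
Step 1 (down 1): focus=L path=1 depth=1 children=['N'] left=['F'] right=[] parent=W
Step 2 (left): focus=F path=0 depth=1 children=['K'] left=[] right=['L'] parent=W
Step 3 (down 0): focus=K path=0/0 depth=2 children=[] left=[] right=[] parent=F
Step 4 (up): focus=F path=0 depth=1 children=['K'] left=[] right=['L'] parent=W
Step 5 (left): INVALID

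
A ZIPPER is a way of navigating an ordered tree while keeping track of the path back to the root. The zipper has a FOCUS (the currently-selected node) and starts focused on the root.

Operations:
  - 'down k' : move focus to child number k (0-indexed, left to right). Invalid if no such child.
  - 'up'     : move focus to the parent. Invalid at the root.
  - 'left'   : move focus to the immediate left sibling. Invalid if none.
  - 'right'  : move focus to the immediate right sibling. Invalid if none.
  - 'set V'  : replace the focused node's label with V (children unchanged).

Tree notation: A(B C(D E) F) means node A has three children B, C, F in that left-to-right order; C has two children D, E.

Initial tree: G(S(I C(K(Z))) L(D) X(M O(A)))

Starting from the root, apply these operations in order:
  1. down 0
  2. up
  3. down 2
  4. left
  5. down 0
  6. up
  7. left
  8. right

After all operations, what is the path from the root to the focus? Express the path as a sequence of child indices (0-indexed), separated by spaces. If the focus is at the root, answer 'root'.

Step 1 (down 0): focus=S path=0 depth=1 children=['I', 'C'] left=[] right=['L', 'X'] parent=G
Step 2 (up): focus=G path=root depth=0 children=['S', 'L', 'X'] (at root)
Step 3 (down 2): focus=X path=2 depth=1 children=['M', 'O'] left=['S', 'L'] right=[] parent=G
Step 4 (left): focus=L path=1 depth=1 children=['D'] left=['S'] right=['X'] parent=G
Step 5 (down 0): focus=D path=1/0 depth=2 children=[] left=[] right=[] parent=L
Step 6 (up): focus=L path=1 depth=1 children=['D'] left=['S'] right=['X'] parent=G
Step 7 (left): focus=S path=0 depth=1 children=['I', 'C'] left=[] right=['L', 'X'] parent=G
Step 8 (right): focus=L path=1 depth=1 children=['D'] left=['S'] right=['X'] parent=G

Answer: 1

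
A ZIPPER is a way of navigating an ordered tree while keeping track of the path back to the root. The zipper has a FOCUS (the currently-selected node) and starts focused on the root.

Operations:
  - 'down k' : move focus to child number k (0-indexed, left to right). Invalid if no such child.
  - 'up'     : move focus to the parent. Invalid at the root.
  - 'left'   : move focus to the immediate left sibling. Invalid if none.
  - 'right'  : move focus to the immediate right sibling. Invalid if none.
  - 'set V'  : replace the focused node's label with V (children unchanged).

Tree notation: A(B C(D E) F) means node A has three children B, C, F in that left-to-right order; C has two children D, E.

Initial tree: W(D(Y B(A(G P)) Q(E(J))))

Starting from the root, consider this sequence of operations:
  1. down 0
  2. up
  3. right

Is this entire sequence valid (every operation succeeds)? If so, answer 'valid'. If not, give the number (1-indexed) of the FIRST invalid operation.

Answer: 3

Derivation:
Step 1 (down 0): focus=D path=0 depth=1 children=['Y', 'B', 'Q'] left=[] right=[] parent=W
Step 2 (up): focus=W path=root depth=0 children=['D'] (at root)
Step 3 (right): INVALID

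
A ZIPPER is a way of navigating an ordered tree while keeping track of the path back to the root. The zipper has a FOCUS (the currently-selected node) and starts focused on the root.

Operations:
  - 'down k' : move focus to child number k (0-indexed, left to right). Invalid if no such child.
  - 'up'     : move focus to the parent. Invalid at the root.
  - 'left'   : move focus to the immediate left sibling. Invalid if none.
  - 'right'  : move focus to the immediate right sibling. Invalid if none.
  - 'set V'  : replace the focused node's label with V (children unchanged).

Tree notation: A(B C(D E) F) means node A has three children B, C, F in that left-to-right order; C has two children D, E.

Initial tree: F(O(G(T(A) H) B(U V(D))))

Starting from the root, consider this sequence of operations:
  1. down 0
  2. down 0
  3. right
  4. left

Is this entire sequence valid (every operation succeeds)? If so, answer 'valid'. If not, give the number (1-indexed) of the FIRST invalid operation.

Step 1 (down 0): focus=O path=0 depth=1 children=['G', 'B'] left=[] right=[] parent=F
Step 2 (down 0): focus=G path=0/0 depth=2 children=['T', 'H'] left=[] right=['B'] parent=O
Step 3 (right): focus=B path=0/1 depth=2 children=['U', 'V'] left=['G'] right=[] parent=O
Step 4 (left): focus=G path=0/0 depth=2 children=['T', 'H'] left=[] right=['B'] parent=O

Answer: valid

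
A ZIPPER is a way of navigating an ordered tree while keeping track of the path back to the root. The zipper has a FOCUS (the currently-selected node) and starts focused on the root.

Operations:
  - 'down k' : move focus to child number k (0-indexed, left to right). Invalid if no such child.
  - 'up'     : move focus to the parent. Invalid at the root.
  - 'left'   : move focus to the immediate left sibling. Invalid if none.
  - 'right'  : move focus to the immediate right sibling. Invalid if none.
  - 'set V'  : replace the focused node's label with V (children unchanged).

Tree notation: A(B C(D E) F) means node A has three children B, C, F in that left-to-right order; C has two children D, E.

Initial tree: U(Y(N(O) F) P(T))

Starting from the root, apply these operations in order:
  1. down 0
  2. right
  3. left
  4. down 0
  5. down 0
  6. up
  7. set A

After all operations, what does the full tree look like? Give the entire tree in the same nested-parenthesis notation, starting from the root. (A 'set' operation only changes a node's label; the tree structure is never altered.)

Step 1 (down 0): focus=Y path=0 depth=1 children=['N', 'F'] left=[] right=['P'] parent=U
Step 2 (right): focus=P path=1 depth=1 children=['T'] left=['Y'] right=[] parent=U
Step 3 (left): focus=Y path=0 depth=1 children=['N', 'F'] left=[] right=['P'] parent=U
Step 4 (down 0): focus=N path=0/0 depth=2 children=['O'] left=[] right=['F'] parent=Y
Step 5 (down 0): focus=O path=0/0/0 depth=3 children=[] left=[] right=[] parent=N
Step 6 (up): focus=N path=0/0 depth=2 children=['O'] left=[] right=['F'] parent=Y
Step 7 (set A): focus=A path=0/0 depth=2 children=['O'] left=[] right=['F'] parent=Y

Answer: U(Y(A(O) F) P(T))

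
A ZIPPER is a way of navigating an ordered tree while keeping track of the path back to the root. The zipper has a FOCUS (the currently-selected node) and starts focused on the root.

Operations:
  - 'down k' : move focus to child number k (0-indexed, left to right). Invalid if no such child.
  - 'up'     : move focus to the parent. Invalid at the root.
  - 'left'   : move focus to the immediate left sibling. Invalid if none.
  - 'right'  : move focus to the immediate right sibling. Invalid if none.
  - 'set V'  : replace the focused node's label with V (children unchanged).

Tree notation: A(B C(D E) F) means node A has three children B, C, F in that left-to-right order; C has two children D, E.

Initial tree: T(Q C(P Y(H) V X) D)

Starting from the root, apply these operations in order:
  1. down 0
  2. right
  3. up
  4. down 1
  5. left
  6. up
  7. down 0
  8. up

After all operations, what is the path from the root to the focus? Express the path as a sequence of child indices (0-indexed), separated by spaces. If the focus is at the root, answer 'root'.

Answer: root

Derivation:
Step 1 (down 0): focus=Q path=0 depth=1 children=[] left=[] right=['C', 'D'] parent=T
Step 2 (right): focus=C path=1 depth=1 children=['P', 'Y', 'V', 'X'] left=['Q'] right=['D'] parent=T
Step 3 (up): focus=T path=root depth=0 children=['Q', 'C', 'D'] (at root)
Step 4 (down 1): focus=C path=1 depth=1 children=['P', 'Y', 'V', 'X'] left=['Q'] right=['D'] parent=T
Step 5 (left): focus=Q path=0 depth=1 children=[] left=[] right=['C', 'D'] parent=T
Step 6 (up): focus=T path=root depth=0 children=['Q', 'C', 'D'] (at root)
Step 7 (down 0): focus=Q path=0 depth=1 children=[] left=[] right=['C', 'D'] parent=T
Step 8 (up): focus=T path=root depth=0 children=['Q', 'C', 'D'] (at root)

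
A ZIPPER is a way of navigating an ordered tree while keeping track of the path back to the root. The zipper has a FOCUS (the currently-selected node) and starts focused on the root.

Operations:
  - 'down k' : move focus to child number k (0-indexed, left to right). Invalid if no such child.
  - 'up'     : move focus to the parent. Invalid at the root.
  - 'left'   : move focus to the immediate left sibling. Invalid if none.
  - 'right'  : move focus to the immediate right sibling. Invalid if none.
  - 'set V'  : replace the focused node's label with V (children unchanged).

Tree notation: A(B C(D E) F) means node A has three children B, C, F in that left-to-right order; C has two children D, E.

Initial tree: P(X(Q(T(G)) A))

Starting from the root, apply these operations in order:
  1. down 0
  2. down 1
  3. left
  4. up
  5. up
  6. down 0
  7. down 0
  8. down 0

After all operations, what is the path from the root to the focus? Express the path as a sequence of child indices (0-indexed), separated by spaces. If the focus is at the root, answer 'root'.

Step 1 (down 0): focus=X path=0 depth=1 children=['Q', 'A'] left=[] right=[] parent=P
Step 2 (down 1): focus=A path=0/1 depth=2 children=[] left=['Q'] right=[] parent=X
Step 3 (left): focus=Q path=0/0 depth=2 children=['T'] left=[] right=['A'] parent=X
Step 4 (up): focus=X path=0 depth=1 children=['Q', 'A'] left=[] right=[] parent=P
Step 5 (up): focus=P path=root depth=0 children=['X'] (at root)
Step 6 (down 0): focus=X path=0 depth=1 children=['Q', 'A'] left=[] right=[] parent=P
Step 7 (down 0): focus=Q path=0/0 depth=2 children=['T'] left=[] right=['A'] parent=X
Step 8 (down 0): focus=T path=0/0/0 depth=3 children=['G'] left=[] right=[] parent=Q

Answer: 0 0 0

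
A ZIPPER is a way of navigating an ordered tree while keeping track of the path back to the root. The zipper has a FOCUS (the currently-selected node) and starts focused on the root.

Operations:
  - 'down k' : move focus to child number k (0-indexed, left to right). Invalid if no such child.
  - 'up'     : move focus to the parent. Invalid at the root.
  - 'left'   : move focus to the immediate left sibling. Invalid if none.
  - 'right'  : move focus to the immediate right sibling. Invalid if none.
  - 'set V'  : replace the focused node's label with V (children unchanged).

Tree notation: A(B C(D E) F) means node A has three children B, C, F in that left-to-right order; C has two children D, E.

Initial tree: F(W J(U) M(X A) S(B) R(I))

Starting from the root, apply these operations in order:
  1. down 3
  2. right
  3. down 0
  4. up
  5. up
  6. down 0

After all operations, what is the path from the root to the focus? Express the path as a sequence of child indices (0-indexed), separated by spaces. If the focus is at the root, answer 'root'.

Answer: 0

Derivation:
Step 1 (down 3): focus=S path=3 depth=1 children=['B'] left=['W', 'J', 'M'] right=['R'] parent=F
Step 2 (right): focus=R path=4 depth=1 children=['I'] left=['W', 'J', 'M', 'S'] right=[] parent=F
Step 3 (down 0): focus=I path=4/0 depth=2 children=[] left=[] right=[] parent=R
Step 4 (up): focus=R path=4 depth=1 children=['I'] left=['W', 'J', 'M', 'S'] right=[] parent=F
Step 5 (up): focus=F path=root depth=0 children=['W', 'J', 'M', 'S', 'R'] (at root)
Step 6 (down 0): focus=W path=0 depth=1 children=[] left=[] right=['J', 'M', 'S', 'R'] parent=F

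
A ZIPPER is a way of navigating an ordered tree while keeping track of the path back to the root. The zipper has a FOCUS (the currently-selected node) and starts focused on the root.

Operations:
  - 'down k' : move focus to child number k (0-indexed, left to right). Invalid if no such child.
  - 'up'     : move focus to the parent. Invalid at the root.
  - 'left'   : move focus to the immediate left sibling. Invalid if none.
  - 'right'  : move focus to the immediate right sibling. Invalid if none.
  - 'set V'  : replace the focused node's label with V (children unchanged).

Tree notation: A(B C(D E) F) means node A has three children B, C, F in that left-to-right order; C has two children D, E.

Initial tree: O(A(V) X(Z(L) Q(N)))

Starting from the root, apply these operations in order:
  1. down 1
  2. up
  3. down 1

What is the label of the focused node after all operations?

Step 1 (down 1): focus=X path=1 depth=1 children=['Z', 'Q'] left=['A'] right=[] parent=O
Step 2 (up): focus=O path=root depth=0 children=['A', 'X'] (at root)
Step 3 (down 1): focus=X path=1 depth=1 children=['Z', 'Q'] left=['A'] right=[] parent=O

Answer: X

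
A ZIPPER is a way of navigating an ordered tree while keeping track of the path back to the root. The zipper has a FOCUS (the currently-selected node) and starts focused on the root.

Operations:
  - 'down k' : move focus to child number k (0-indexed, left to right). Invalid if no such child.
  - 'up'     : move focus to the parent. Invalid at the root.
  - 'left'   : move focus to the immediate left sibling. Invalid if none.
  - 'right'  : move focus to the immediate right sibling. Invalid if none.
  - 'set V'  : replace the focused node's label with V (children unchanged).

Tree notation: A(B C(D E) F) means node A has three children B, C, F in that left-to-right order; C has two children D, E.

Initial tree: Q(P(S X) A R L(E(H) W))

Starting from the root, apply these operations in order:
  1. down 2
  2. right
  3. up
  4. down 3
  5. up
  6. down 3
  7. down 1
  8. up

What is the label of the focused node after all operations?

Step 1 (down 2): focus=R path=2 depth=1 children=[] left=['P', 'A'] right=['L'] parent=Q
Step 2 (right): focus=L path=3 depth=1 children=['E', 'W'] left=['P', 'A', 'R'] right=[] parent=Q
Step 3 (up): focus=Q path=root depth=0 children=['P', 'A', 'R', 'L'] (at root)
Step 4 (down 3): focus=L path=3 depth=1 children=['E', 'W'] left=['P', 'A', 'R'] right=[] parent=Q
Step 5 (up): focus=Q path=root depth=0 children=['P', 'A', 'R', 'L'] (at root)
Step 6 (down 3): focus=L path=3 depth=1 children=['E', 'W'] left=['P', 'A', 'R'] right=[] parent=Q
Step 7 (down 1): focus=W path=3/1 depth=2 children=[] left=['E'] right=[] parent=L
Step 8 (up): focus=L path=3 depth=1 children=['E', 'W'] left=['P', 'A', 'R'] right=[] parent=Q

Answer: L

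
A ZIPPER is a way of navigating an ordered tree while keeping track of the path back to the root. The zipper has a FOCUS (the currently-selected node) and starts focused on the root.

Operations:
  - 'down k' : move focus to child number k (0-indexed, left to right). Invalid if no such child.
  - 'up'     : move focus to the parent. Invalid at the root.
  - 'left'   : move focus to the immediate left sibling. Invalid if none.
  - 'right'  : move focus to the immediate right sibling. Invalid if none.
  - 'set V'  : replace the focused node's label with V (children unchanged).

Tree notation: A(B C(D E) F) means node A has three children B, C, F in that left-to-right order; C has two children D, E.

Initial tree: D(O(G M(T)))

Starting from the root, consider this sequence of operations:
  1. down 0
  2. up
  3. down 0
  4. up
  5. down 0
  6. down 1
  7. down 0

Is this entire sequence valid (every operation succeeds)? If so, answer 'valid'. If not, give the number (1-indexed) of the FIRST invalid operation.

Answer: valid

Derivation:
Step 1 (down 0): focus=O path=0 depth=1 children=['G', 'M'] left=[] right=[] parent=D
Step 2 (up): focus=D path=root depth=0 children=['O'] (at root)
Step 3 (down 0): focus=O path=0 depth=1 children=['G', 'M'] left=[] right=[] parent=D
Step 4 (up): focus=D path=root depth=0 children=['O'] (at root)
Step 5 (down 0): focus=O path=0 depth=1 children=['G', 'M'] left=[] right=[] parent=D
Step 6 (down 1): focus=M path=0/1 depth=2 children=['T'] left=['G'] right=[] parent=O
Step 7 (down 0): focus=T path=0/1/0 depth=3 children=[] left=[] right=[] parent=M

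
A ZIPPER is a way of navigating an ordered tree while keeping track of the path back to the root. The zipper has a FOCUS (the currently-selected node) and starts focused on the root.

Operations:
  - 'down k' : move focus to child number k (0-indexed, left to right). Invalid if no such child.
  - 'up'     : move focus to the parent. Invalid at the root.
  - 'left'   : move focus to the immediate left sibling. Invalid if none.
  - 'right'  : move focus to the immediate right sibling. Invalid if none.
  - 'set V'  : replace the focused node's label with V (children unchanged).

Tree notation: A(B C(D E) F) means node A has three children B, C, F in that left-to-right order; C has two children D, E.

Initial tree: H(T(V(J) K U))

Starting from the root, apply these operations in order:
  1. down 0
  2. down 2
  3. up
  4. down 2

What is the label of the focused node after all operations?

Answer: U

Derivation:
Step 1 (down 0): focus=T path=0 depth=1 children=['V', 'K', 'U'] left=[] right=[] parent=H
Step 2 (down 2): focus=U path=0/2 depth=2 children=[] left=['V', 'K'] right=[] parent=T
Step 3 (up): focus=T path=0 depth=1 children=['V', 'K', 'U'] left=[] right=[] parent=H
Step 4 (down 2): focus=U path=0/2 depth=2 children=[] left=['V', 'K'] right=[] parent=T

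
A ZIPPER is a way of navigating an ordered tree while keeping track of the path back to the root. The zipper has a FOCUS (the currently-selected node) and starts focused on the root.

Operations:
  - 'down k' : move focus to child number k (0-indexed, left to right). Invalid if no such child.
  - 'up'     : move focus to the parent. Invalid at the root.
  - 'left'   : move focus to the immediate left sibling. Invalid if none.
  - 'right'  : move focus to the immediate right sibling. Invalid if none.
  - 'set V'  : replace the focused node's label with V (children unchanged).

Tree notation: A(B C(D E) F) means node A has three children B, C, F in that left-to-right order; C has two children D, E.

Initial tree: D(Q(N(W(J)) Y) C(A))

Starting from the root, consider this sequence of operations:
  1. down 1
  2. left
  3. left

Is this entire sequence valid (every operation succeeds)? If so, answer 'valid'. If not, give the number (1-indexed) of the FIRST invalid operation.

Step 1 (down 1): focus=C path=1 depth=1 children=['A'] left=['Q'] right=[] parent=D
Step 2 (left): focus=Q path=0 depth=1 children=['N', 'Y'] left=[] right=['C'] parent=D
Step 3 (left): INVALID

Answer: 3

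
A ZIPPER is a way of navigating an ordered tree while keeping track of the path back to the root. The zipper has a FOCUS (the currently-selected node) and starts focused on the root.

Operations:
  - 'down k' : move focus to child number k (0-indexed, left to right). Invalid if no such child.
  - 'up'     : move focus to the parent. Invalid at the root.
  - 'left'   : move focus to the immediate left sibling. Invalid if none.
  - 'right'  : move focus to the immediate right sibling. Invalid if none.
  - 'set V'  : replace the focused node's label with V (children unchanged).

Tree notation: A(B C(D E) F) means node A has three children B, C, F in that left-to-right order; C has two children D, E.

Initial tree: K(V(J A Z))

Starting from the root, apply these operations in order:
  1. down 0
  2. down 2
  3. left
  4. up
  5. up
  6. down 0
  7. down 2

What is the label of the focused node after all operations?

Step 1 (down 0): focus=V path=0 depth=1 children=['J', 'A', 'Z'] left=[] right=[] parent=K
Step 2 (down 2): focus=Z path=0/2 depth=2 children=[] left=['J', 'A'] right=[] parent=V
Step 3 (left): focus=A path=0/1 depth=2 children=[] left=['J'] right=['Z'] parent=V
Step 4 (up): focus=V path=0 depth=1 children=['J', 'A', 'Z'] left=[] right=[] parent=K
Step 5 (up): focus=K path=root depth=0 children=['V'] (at root)
Step 6 (down 0): focus=V path=0 depth=1 children=['J', 'A', 'Z'] left=[] right=[] parent=K
Step 7 (down 2): focus=Z path=0/2 depth=2 children=[] left=['J', 'A'] right=[] parent=V

Answer: Z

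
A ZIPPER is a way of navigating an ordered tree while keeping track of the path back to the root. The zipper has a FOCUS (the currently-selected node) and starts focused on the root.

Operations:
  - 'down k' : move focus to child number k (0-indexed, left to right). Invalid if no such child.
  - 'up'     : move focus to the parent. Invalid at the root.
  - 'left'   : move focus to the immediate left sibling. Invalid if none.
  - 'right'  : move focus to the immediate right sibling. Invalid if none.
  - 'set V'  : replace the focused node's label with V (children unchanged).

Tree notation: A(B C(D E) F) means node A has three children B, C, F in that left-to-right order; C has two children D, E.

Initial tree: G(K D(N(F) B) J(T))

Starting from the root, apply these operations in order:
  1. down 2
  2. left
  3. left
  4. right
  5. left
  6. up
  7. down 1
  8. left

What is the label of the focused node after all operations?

Step 1 (down 2): focus=J path=2 depth=1 children=['T'] left=['K', 'D'] right=[] parent=G
Step 2 (left): focus=D path=1 depth=1 children=['N', 'B'] left=['K'] right=['J'] parent=G
Step 3 (left): focus=K path=0 depth=1 children=[] left=[] right=['D', 'J'] parent=G
Step 4 (right): focus=D path=1 depth=1 children=['N', 'B'] left=['K'] right=['J'] parent=G
Step 5 (left): focus=K path=0 depth=1 children=[] left=[] right=['D', 'J'] parent=G
Step 6 (up): focus=G path=root depth=0 children=['K', 'D', 'J'] (at root)
Step 7 (down 1): focus=D path=1 depth=1 children=['N', 'B'] left=['K'] right=['J'] parent=G
Step 8 (left): focus=K path=0 depth=1 children=[] left=[] right=['D', 'J'] parent=G

Answer: K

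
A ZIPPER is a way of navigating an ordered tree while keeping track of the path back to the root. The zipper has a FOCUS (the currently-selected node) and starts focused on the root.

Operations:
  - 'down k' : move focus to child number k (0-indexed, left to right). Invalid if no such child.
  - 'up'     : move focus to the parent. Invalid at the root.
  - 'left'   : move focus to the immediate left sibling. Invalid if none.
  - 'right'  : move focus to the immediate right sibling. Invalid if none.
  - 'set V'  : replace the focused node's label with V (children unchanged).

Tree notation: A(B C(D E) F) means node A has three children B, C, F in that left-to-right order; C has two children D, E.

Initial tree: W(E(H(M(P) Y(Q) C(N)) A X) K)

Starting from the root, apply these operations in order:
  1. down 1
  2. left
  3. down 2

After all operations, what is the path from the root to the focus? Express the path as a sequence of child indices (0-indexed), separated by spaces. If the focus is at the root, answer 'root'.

Answer: 0 2

Derivation:
Step 1 (down 1): focus=K path=1 depth=1 children=[] left=['E'] right=[] parent=W
Step 2 (left): focus=E path=0 depth=1 children=['H', 'A', 'X'] left=[] right=['K'] parent=W
Step 3 (down 2): focus=X path=0/2 depth=2 children=[] left=['H', 'A'] right=[] parent=E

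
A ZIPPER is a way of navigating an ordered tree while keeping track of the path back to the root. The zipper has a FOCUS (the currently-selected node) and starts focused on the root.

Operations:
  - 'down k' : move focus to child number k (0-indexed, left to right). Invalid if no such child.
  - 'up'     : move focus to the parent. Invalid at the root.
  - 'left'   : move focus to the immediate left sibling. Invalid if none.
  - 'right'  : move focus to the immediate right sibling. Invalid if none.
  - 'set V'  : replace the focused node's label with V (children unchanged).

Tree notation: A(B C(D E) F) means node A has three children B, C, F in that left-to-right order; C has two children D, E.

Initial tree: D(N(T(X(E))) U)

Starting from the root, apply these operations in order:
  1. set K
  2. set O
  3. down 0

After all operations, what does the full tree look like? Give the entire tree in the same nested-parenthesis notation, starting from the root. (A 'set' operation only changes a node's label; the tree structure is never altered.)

Step 1 (set K): focus=K path=root depth=0 children=['N', 'U'] (at root)
Step 2 (set O): focus=O path=root depth=0 children=['N', 'U'] (at root)
Step 3 (down 0): focus=N path=0 depth=1 children=['T'] left=[] right=['U'] parent=O

Answer: O(N(T(X(E))) U)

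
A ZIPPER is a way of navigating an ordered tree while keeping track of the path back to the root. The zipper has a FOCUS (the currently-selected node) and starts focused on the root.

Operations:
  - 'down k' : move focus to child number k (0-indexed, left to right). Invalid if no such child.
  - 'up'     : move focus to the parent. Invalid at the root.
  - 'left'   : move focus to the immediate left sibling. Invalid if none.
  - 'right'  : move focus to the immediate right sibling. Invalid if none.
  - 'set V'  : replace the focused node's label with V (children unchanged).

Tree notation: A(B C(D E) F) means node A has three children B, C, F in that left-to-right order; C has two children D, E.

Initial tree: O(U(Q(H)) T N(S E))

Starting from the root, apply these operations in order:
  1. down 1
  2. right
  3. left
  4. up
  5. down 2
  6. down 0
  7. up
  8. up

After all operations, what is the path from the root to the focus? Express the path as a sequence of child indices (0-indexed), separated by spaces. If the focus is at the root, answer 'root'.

Answer: root

Derivation:
Step 1 (down 1): focus=T path=1 depth=1 children=[] left=['U'] right=['N'] parent=O
Step 2 (right): focus=N path=2 depth=1 children=['S', 'E'] left=['U', 'T'] right=[] parent=O
Step 3 (left): focus=T path=1 depth=1 children=[] left=['U'] right=['N'] parent=O
Step 4 (up): focus=O path=root depth=0 children=['U', 'T', 'N'] (at root)
Step 5 (down 2): focus=N path=2 depth=1 children=['S', 'E'] left=['U', 'T'] right=[] parent=O
Step 6 (down 0): focus=S path=2/0 depth=2 children=[] left=[] right=['E'] parent=N
Step 7 (up): focus=N path=2 depth=1 children=['S', 'E'] left=['U', 'T'] right=[] parent=O
Step 8 (up): focus=O path=root depth=0 children=['U', 'T', 'N'] (at root)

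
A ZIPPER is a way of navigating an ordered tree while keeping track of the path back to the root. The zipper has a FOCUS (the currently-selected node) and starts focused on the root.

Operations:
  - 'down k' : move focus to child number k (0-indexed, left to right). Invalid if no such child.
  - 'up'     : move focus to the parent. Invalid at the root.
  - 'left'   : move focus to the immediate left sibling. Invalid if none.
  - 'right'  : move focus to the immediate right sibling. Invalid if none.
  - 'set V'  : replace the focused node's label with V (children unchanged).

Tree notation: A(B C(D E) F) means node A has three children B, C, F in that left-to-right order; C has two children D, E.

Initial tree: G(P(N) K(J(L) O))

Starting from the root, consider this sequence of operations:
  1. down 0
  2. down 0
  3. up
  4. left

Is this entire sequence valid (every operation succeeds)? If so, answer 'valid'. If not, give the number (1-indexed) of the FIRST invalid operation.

Answer: 4

Derivation:
Step 1 (down 0): focus=P path=0 depth=1 children=['N'] left=[] right=['K'] parent=G
Step 2 (down 0): focus=N path=0/0 depth=2 children=[] left=[] right=[] parent=P
Step 3 (up): focus=P path=0 depth=1 children=['N'] left=[] right=['K'] parent=G
Step 4 (left): INVALID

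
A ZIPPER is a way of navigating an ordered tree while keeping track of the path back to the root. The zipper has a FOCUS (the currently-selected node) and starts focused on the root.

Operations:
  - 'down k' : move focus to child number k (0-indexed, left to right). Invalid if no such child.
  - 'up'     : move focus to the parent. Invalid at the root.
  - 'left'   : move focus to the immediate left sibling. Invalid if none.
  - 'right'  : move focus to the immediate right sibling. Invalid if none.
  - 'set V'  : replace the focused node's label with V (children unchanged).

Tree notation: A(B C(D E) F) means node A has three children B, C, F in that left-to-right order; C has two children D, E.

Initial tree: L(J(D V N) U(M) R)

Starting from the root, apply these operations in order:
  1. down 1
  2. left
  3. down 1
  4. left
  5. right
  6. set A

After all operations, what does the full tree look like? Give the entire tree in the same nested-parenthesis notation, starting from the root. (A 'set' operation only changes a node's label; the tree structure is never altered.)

Answer: L(J(D A N) U(M) R)

Derivation:
Step 1 (down 1): focus=U path=1 depth=1 children=['M'] left=['J'] right=['R'] parent=L
Step 2 (left): focus=J path=0 depth=1 children=['D', 'V', 'N'] left=[] right=['U', 'R'] parent=L
Step 3 (down 1): focus=V path=0/1 depth=2 children=[] left=['D'] right=['N'] parent=J
Step 4 (left): focus=D path=0/0 depth=2 children=[] left=[] right=['V', 'N'] parent=J
Step 5 (right): focus=V path=0/1 depth=2 children=[] left=['D'] right=['N'] parent=J
Step 6 (set A): focus=A path=0/1 depth=2 children=[] left=['D'] right=['N'] parent=J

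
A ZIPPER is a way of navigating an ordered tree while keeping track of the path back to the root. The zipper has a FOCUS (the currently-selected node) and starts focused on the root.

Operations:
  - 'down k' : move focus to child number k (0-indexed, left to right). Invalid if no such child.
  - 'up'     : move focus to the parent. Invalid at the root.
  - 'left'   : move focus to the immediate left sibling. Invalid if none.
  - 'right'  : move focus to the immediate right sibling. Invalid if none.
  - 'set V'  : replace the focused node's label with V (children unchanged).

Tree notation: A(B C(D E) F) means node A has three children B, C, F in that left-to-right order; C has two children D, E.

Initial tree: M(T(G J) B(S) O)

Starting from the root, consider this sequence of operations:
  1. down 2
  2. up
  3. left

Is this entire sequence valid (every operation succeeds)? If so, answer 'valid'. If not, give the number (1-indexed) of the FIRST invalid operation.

Step 1 (down 2): focus=O path=2 depth=1 children=[] left=['T', 'B'] right=[] parent=M
Step 2 (up): focus=M path=root depth=0 children=['T', 'B', 'O'] (at root)
Step 3 (left): INVALID

Answer: 3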